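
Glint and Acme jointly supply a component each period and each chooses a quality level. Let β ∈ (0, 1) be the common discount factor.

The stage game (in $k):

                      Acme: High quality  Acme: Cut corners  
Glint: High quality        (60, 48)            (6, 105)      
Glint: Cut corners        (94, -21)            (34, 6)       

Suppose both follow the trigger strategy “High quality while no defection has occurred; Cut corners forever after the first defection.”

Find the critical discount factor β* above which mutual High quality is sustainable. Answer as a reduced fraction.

For Glint: deviation gain 94−60 = 34, per-period punishment loss 60−34 = 26. IC gives β ≥ 34/60 = 17/30.
For Acme: gain 57, loss 42 per period, so β ≥ 57/99 = 19/33.
The tighter constraint is Acme's, so cooperation needs β ≥ 19/33.

19/33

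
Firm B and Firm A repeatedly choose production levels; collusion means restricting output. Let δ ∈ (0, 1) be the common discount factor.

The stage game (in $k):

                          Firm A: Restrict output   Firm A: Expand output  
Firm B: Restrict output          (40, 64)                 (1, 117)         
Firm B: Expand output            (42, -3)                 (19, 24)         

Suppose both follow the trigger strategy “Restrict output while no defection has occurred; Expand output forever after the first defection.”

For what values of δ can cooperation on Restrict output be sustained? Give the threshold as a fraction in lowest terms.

53/93

Firm B: cooperation gives 40 each period; deviation gives 42 once then 19 forever.
  40/(1−δ) ≥ 42 + 19δ/(1−δ) ⇒ δ ≥ 2/23.
Firm A: cooperation gives 64 each period; deviation gives 117 once then 24 forever.
  δ ≥ 53/93.
Both must hold, so the binding constraint is Firm A's: δ ≥ 53/93.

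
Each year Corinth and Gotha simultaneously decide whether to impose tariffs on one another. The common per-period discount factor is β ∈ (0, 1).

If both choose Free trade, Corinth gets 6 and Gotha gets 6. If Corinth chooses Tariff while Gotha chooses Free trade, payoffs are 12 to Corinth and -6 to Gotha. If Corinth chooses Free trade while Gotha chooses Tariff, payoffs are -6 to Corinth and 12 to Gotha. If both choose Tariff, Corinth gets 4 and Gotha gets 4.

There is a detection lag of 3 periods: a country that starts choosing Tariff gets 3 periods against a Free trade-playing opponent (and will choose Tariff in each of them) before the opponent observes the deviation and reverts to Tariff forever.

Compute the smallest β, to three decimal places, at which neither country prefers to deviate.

A deviator earns 12 for 3 periods, then 4 forever; cooperating earns 6 forever. Multiplying the IC by (1−β):
6 ≥ 12(1−β^3) + 4β^3, so 8·β^3 ≥ 6 and β^3 ≥ 3/4.
β ≥ (3/4)^(1/3) ≈ 0.909.

0.909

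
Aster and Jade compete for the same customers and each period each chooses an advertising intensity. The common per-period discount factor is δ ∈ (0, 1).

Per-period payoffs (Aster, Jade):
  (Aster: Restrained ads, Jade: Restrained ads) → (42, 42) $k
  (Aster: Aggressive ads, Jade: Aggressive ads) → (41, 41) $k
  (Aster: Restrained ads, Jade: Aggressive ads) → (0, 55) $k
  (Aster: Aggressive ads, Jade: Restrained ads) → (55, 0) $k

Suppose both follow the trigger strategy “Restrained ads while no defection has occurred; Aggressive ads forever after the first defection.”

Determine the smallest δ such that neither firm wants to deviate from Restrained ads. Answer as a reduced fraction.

13/14

Under grim trigger the critical discount factor is (T−C)/(T−P) with T = 55, C = 42, P = 41.
δ* = (55−42)/(55−41) = 13/14.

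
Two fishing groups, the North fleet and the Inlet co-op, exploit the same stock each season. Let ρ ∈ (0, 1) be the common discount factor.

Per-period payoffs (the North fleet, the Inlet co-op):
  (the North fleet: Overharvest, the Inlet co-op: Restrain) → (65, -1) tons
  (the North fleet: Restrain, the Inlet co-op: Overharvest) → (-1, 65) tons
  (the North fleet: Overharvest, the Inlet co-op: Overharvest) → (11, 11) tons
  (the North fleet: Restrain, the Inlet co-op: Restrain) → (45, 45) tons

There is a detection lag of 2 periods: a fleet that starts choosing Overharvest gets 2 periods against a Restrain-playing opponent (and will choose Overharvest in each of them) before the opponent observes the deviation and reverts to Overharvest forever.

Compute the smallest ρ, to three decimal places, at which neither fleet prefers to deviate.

0.609

A deviator earns 65 for 2 periods, then 11 forever; cooperating earns 45 forever. Multiplying the IC by (1−ρ):
45 ≥ 65(1−ρ^2) + 11ρ^2, so 54·ρ^2 ≥ 20 and ρ^2 ≥ 10/27.
ρ ≥ (10/27)^(1/2) ≈ 0.609.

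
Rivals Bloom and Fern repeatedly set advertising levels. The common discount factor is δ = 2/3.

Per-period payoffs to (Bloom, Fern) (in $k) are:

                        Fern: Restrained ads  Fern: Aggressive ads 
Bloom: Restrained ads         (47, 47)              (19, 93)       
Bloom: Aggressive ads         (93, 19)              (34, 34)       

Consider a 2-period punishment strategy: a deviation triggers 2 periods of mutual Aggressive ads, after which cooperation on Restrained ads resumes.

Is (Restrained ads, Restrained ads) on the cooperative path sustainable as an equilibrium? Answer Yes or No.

No

A one-shot deviation gives 93 now, then 34 for 2 periods, then back to 47.
Gain from deviating: (93−47) today; loss: (47−34) in each of the next 2 periods.
No-deviation condition: (47−34)(δ+…+δ^2) ≥ 93−47, i.e. δ+…+δ^2 ≥ 46/13.
At δ = 2/3: δ+…+δ^2 = 1.1111 < 3.5385.
So cooperation is not sustainable.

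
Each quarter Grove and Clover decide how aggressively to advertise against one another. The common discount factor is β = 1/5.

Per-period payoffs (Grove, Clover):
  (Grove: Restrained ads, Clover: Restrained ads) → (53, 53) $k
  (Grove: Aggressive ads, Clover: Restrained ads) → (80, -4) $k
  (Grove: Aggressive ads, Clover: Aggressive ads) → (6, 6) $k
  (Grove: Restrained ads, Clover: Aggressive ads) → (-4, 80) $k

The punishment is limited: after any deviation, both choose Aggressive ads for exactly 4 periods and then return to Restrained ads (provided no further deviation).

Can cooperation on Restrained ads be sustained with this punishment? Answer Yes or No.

No

Comparing payoff streams over the 5 periods until play realigns: cooperate → 53(1+β+…+β^4); deviate → 80 + 6(β+…+β^4).
Cooperation is sustained iff (53−6)(β+…+β^4) ≥ 80−53.
β+…+β^4 = 1/5·(1−(1/5)^4)/(1−1/5) = 0.2496, and (80−53)/(53−6) = 0.5745.
0.2496 < 0.5745, so cooperation is not sustainable.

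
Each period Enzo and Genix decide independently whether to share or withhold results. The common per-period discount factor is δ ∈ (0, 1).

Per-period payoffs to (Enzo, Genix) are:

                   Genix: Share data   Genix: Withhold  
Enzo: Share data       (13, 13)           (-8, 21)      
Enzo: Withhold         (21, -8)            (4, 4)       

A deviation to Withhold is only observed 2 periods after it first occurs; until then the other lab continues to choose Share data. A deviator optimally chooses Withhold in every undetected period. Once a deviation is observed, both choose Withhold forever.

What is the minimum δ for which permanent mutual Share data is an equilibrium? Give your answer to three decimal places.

0.686

A deviator earns 21 for 2 periods, then 4 forever; cooperating earns 13 forever. Multiplying the IC by (1−δ):
13 ≥ 21(1−δ^2) + 4δ^2, so 17·δ^2 ≥ 8 and δ^2 ≥ 8/17.
δ ≥ (8/17)^(1/2) ≈ 0.686.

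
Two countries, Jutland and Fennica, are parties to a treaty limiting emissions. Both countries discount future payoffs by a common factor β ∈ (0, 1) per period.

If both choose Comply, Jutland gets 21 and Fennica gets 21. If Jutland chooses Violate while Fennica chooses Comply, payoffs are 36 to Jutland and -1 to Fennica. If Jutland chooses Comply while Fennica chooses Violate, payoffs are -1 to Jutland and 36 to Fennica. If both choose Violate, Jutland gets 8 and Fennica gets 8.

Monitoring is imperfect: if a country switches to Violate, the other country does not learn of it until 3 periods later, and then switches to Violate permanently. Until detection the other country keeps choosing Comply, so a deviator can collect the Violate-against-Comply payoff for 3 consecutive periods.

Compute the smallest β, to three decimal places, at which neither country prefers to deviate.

The best deviation is to choose Violate for all 3 undetected periods, earning 36 each, then 8 forever once detected.
Deviation value: 36(1−β^3)/(1−β) + 8β^3/(1−β); cooperation value: 21/(1−β).
IC: 21 ≥ 36(1−β^3) + 8β^3 = 36 − 28β^3.
So β^3 ≥ 15/28, giving β ≥ (15/28)^(1/3) ≈ 0.812.

0.812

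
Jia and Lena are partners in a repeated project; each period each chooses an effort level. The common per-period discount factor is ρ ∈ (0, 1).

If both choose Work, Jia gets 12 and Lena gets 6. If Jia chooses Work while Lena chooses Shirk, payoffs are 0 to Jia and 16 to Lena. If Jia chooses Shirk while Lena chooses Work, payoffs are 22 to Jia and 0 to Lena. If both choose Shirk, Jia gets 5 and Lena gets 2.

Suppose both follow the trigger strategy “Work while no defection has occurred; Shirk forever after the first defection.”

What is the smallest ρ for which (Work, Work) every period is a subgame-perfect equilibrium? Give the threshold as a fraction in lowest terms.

5/7

For Jia: deviation gain 22−12 = 10, per-period punishment loss 12−5 = 7. IC gives ρ ≥ 10/17.
For Lena: gain 10, loss 4 per period, so ρ ≥ 10/14 = 5/7.
The tighter constraint is Lena's, so cooperation needs ρ ≥ 5/7.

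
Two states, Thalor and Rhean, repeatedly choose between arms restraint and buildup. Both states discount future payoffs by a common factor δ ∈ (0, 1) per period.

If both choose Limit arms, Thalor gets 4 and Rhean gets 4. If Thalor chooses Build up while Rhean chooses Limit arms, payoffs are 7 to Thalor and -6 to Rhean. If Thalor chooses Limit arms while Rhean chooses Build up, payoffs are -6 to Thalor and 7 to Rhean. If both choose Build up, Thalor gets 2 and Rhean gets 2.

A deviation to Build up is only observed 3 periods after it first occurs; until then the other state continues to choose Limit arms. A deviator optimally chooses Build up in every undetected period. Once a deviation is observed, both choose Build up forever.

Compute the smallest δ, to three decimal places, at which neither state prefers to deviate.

0.843

Deviating for the 3 undetected periods gains 7−4 = 3 per period over cooperation, then loses 4−2 = 2 per period forever once punishment starts.
Gain: 3(1 + δ + … + δ^2); loss: 2·δ^3/(1−δ).
No profitable deviation ⇔ 3(1−δ^3) ≤ 2·δ^3, i.e. δ^3 ≥ 3/(3+2) = 3/5.
Hence δ ≥ (3/5)^(1/3) ≈ 0.843.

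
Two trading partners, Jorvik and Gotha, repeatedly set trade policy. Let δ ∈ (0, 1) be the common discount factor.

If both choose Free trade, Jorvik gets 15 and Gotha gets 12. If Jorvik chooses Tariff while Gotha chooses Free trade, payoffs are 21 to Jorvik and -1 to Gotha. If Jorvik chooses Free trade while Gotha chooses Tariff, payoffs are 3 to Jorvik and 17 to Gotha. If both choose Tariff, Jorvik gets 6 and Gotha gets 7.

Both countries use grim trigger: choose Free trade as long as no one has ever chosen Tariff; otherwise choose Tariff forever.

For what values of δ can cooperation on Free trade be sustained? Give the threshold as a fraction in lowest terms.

For Jorvik: deviation gain 21−15 = 6, per-period punishment loss 15−6 = 9. IC gives δ ≥ 6/15 = 2/5.
For Gotha: gain 5, loss 5 per period, so δ ≥ 5/10 = 1/2.
The tighter constraint is Gotha's, so cooperation needs δ ≥ 1/2.

1/2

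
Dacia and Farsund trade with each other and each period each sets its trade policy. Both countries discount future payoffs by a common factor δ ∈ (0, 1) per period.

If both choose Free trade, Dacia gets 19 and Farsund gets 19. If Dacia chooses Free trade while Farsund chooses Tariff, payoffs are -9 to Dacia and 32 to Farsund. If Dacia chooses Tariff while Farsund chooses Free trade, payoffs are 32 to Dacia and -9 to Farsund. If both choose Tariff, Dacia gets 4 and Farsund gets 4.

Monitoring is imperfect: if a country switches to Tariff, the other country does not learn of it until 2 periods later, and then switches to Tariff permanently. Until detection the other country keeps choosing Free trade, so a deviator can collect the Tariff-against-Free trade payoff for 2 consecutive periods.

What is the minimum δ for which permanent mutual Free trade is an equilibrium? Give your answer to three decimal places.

0.681

Deviating for the 2 undetected periods gains 32−19 = 13 per period over cooperation, then loses 19−4 = 15 per period forever once punishment starts.
Gain: 13(1 + δ + … + δ^1); loss: 15·δ^2/(1−δ).
No profitable deviation ⇔ 13(1−δ^2) ≤ 15·δ^2, i.e. δ^2 ≥ 13/(13+15) = 13/28.
Hence δ ≥ (13/28)^(1/2) ≈ 0.681.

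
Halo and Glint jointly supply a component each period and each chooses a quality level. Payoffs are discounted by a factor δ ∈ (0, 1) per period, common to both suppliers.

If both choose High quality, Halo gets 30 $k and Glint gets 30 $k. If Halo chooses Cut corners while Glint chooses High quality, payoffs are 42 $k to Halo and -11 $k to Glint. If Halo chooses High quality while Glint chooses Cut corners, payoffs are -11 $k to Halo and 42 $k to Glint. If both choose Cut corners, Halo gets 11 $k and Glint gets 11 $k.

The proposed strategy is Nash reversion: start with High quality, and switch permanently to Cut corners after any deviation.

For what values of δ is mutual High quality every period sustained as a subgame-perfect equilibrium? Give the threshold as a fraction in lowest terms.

12/31

30/(1−δ) ≥ 42 + 11δ/(1−δ)
30 ≥ 42 − 31δ
δ ≥ 12/31.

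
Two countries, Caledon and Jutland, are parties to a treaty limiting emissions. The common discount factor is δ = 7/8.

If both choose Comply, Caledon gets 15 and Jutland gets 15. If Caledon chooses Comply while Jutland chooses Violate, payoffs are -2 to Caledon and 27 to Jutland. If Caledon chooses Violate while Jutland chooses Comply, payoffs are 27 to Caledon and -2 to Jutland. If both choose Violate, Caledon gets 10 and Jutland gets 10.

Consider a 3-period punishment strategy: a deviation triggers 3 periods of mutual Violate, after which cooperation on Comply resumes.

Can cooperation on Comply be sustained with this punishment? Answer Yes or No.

Comparing payoff streams over the 4 periods until play realigns: cooperate → 15(1+δ+…+δ^3); deviate → 27 + 10(δ+…+δ^3).
Cooperation is sustained iff (15−10)(δ+…+δ^3) ≥ 27−15.
δ+…+δ^3 = 7/8·(1−(7/8)^3)/(1−7/8) = 2.3105, and (27−15)/(15−10) = 2.4000.
2.3105 < 2.4000, so cooperation is not sustainable.

No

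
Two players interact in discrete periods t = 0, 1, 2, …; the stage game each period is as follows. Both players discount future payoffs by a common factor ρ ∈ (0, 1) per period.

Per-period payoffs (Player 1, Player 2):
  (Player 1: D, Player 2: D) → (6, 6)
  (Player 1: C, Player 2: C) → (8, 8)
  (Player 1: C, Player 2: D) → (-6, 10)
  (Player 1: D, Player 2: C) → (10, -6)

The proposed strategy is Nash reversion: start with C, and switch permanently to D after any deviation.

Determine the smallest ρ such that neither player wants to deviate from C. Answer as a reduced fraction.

1/2

Cooperation forever yields 8 each period: 8/(1−ρ).
Deviating yields 10 once, then 6 forever: 10 + 6ρ/(1−ρ).
No profitable deviation requires 8/(1−ρ) ≥ 10 + 6ρ/(1−ρ).
Multiplying by (1−ρ): 8 ≥ 10(1−ρ) + 6ρ = 10 − 4ρ.
So 4ρ ≥ 2, i.e. ρ ≥ 2/4 = 1/2.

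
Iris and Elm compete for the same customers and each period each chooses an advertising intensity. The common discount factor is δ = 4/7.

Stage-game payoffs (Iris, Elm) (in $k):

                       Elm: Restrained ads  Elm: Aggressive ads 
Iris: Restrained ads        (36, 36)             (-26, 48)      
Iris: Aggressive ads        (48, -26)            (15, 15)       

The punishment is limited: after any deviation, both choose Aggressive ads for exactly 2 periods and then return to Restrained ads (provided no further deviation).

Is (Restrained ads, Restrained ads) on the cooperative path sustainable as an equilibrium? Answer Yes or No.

Comparing payoff streams over the 3 periods until play realigns: cooperate → 36(1+δ+…+δ^2); deviate → 48 + 15(δ+…+δ^2).
Cooperation is sustained iff (36−15)(δ+…+δ^2) ≥ 48−36.
δ+…+δ^2 = 4/7·(1−(4/7)^2)/(1−4/7) = 0.8980, and (48−36)/(36−15) = 0.5714.
0.8980 ≥ 0.5714, so cooperation is sustainable.

Yes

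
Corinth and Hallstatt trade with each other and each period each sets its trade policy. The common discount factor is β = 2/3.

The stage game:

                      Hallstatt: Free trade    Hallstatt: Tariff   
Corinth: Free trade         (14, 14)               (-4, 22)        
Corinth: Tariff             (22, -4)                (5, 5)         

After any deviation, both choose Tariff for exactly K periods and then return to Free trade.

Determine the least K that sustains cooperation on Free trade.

No profitable deviation requires (14−5)(β+…+β^K) ≥ 22−14, i.e. β+…+β^K ≥ 8/9 ≈ 0.8889.
With β = 2/3, the partial sums are K=1: 0.6667, K=2: 1.1111.
K = 2 is the first length at which the sum reaches 0.8889.

2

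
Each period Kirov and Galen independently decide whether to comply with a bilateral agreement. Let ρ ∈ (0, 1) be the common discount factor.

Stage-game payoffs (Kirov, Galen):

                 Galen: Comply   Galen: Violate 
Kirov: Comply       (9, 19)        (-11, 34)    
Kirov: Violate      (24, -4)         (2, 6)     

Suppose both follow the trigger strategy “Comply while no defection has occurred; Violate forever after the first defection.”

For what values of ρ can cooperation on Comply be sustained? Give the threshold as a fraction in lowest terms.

15/22

Kirov's threshold: (24−9)/(24−2) = 15/22.
Galen's threshold: (34−19)/(34−6) = 15/28.
15/22 > 15/28, so Kirov binds and ρ* = 15/22.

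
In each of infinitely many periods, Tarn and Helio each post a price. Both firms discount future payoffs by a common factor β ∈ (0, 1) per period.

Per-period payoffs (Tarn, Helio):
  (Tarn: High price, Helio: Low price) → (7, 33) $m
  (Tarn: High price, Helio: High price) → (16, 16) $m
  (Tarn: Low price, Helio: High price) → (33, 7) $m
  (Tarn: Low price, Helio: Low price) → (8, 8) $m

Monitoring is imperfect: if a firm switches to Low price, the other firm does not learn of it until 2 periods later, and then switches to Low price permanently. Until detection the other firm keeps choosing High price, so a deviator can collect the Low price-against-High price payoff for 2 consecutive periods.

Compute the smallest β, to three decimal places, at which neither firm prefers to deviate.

0.825

A deviator earns 33 for 2 periods, then 8 forever; cooperating earns 16 forever. Multiplying the IC by (1−β):
16 ≥ 33(1−β^2) + 8β^2, so 25·β^2 ≥ 17 and β^2 ≥ 17/25.
β ≥ (17/25)^(1/2) ≈ 0.825.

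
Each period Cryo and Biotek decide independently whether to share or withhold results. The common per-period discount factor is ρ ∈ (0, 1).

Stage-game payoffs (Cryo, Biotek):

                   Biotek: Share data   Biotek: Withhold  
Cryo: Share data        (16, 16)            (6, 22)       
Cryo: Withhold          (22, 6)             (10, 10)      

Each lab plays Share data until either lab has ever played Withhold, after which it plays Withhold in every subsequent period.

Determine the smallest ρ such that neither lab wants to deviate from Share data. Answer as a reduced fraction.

1/2

Under grim trigger the critical discount factor is (T−C)/(T−P) with T = 22, C = 16, P = 10.
ρ* = (22−16)/(22−10) = 6/12 = 1/2.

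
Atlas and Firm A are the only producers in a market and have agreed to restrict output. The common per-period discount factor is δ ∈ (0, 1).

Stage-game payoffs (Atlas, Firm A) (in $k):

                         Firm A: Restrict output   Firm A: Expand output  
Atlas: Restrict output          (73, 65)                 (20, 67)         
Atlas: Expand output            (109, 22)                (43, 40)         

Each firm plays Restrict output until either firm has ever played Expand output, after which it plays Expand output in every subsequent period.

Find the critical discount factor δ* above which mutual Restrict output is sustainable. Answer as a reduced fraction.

Atlas's threshold: (109−73)/(109−43) = 6/11.
Firm A's threshold: (67−65)/(67−40) = 2/27.
6/11 > 2/27, so Atlas binds and δ* = 6/11.

6/11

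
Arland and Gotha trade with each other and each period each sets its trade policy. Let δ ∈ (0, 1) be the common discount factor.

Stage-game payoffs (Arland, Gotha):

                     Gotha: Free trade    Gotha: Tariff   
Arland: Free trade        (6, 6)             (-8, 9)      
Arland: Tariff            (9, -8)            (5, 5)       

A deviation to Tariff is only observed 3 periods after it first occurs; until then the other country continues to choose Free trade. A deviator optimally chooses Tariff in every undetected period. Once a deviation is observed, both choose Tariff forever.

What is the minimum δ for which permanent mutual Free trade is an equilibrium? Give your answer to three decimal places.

0.909

A deviator earns 9 for 3 periods, then 5 forever; cooperating earns 6 forever. Multiplying the IC by (1−δ):
6 ≥ 9(1−δ^3) + 5δ^3, so 4·δ^3 ≥ 3 and δ^3 ≥ 3/4.
δ ≥ (3/4)^(1/3) ≈ 0.909.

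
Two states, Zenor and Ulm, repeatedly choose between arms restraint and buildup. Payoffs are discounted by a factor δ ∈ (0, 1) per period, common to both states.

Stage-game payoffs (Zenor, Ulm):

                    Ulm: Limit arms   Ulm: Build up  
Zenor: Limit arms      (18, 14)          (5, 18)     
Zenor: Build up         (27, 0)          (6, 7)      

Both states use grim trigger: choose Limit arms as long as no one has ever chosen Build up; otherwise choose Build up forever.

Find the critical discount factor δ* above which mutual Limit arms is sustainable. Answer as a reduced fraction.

Zenor: cooperation gives 18 each period; deviation gives 27 once then 6 forever.
  18/(1−δ) ≥ 27 + 6δ/(1−δ) ⇒ δ ≥ 9/21 = 3/7.
Ulm: cooperation gives 14 each period; deviation gives 18 once then 7 forever.
  δ ≥ 4/11.
Both must hold, so the binding constraint is Zenor's: δ ≥ 3/7.

3/7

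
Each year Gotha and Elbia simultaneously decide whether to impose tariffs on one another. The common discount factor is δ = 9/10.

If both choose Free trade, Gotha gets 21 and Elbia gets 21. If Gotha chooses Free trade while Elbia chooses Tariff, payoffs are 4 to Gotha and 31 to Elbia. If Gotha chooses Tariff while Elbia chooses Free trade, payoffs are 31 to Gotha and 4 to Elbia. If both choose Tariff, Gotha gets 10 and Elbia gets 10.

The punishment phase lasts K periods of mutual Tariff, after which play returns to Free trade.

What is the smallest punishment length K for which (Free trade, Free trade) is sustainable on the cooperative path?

2

No profitable deviation requires (21−10)(δ+…+δ^K) ≥ 31−21, i.e. δ+…+δ^K ≥ 10/11 ≈ 0.9091.
With δ = 9/10, the partial sums are K=1: 0.9000, K=2: 1.7100.
K = 2 is the first length at which the sum reaches 0.9091.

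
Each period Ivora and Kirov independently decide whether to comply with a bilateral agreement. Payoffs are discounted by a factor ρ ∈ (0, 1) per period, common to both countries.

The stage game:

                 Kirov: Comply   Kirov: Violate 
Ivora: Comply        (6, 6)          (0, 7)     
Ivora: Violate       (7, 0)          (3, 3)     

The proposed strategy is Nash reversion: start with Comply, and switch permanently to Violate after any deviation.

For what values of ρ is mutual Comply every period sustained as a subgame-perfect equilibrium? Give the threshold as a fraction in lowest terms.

6/(1−ρ) ≥ 7 + 3ρ/(1−ρ)
6 ≥ 7 − 4ρ
ρ ≥ 1/4.

1/4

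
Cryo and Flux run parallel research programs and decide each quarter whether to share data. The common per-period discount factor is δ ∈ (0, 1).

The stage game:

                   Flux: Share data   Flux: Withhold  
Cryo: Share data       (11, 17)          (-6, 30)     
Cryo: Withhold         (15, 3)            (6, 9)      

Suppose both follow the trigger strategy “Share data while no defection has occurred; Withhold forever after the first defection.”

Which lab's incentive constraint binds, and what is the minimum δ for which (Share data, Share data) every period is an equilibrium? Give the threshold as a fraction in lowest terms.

Flux; δ ≥ 13/21

For Cryo: deviation gain 15−11 = 4, per-period punishment loss 11−6 = 5. IC gives δ ≥ 4/9.
For Flux: gain 13, loss 8 per period, so δ ≥ 13/21.
The tighter constraint is Flux's, so cooperation needs δ ≥ 13/21.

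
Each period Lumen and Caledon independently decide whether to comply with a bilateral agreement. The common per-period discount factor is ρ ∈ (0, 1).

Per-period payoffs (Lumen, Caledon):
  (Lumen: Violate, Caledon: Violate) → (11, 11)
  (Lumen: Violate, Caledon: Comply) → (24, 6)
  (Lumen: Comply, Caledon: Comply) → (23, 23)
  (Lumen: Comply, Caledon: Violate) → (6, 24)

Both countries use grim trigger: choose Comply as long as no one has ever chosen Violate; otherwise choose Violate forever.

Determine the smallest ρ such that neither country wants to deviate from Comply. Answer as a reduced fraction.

1/13

Under grim trigger the critical discount factor is (T−C)/(T−P) with T = 24, C = 23, P = 11.
ρ* = (24−23)/(24−11) = 1/13.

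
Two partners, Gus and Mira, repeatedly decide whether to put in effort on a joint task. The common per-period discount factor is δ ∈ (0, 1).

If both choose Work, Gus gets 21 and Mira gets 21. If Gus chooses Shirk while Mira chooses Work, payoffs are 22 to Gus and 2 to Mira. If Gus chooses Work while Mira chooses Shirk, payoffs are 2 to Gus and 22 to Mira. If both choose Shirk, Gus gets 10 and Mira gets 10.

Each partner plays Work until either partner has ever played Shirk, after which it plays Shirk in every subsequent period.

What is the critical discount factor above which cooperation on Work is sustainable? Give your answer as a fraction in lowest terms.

1/12

21/(1−δ) ≥ 22 + 10δ/(1−δ)
21 ≥ 22 − 12δ
δ ≥ 1/12.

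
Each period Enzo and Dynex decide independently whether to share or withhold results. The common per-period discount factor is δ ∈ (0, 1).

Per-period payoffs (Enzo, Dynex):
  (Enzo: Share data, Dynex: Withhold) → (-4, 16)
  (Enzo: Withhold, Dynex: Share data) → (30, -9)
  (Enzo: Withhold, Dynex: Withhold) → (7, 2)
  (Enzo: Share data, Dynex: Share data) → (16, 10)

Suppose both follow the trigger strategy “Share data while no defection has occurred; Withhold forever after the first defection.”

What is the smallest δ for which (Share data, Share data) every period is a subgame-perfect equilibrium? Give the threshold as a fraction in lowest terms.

14/23

Enzo's threshold: (30−16)/(30−7) = 14/23.
Dynex's threshold: (16−10)/(16−2) = 3/7.
14/23 > 3/7, so Enzo binds and δ* = 14/23.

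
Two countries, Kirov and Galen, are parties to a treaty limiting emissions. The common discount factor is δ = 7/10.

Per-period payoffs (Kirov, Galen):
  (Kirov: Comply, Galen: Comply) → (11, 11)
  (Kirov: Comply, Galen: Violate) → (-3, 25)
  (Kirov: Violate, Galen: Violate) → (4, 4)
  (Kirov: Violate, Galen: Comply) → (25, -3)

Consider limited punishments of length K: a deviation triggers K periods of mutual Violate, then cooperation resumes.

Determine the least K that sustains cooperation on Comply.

6

No profitable deviation requires (11−4)(δ+…+δ^K) ≥ 25−11, i.e. δ+…+δ^K ≥ 2 ≈ 2.0000.
With δ = 7/10, the partial sums are K=1: 0.7000, K=2: 1.1900, K=3: 1.5330, K=4: 1.7731, K=5: 1.9412, K=6: 2.0588.
K = 6 is the first length at which the sum reaches 2.0000.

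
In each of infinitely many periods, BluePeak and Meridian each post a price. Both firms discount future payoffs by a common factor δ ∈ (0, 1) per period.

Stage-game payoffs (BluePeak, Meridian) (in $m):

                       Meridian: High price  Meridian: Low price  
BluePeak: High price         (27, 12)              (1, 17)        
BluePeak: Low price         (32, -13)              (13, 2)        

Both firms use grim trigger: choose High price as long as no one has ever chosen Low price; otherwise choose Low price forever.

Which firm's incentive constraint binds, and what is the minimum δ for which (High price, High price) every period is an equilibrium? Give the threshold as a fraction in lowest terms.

BluePeak: cooperation gives 27 each period; deviation gives 32 once then 13 forever.
  27/(1−δ) ≥ 32 + 13δ/(1−δ) ⇒ δ ≥ 5/19.
Meridian: cooperation gives 12 each period; deviation gives 17 once then 2 forever.
  δ ≥ 5/15 = 1/3.
Both must hold, so the binding constraint is Meridian's: δ ≥ 1/3.

Meridian; δ ≥ 1/3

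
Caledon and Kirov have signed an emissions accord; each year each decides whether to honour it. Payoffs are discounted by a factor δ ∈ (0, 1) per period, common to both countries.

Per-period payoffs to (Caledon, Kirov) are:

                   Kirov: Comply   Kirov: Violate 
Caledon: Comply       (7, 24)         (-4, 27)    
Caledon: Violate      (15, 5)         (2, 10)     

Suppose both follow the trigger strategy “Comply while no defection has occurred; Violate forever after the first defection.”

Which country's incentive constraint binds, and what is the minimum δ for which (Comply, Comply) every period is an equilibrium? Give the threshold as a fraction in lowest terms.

Caledon's threshold: (15−7)/(15−2) = 8/13.
Kirov's threshold: (27−24)/(27−10) = 3/17.
8/13 > 3/17, so Caledon binds and δ* = 8/13.

Caledon; δ ≥ 8/13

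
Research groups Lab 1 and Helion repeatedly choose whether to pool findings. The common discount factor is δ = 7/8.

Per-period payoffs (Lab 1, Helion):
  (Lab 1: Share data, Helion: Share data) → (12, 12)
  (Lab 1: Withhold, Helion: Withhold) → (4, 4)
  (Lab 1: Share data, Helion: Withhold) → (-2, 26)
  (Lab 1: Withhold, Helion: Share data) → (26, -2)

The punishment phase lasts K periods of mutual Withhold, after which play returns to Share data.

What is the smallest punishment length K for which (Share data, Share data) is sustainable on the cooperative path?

No profitable deviation requires (12−4)(δ+…+δ^K) ≥ 26−12, i.e. δ+…+δ^K ≥ 7/4 ≈ 1.7500.
With δ = 7/8, the partial sums are K=1: 0.8750, K=2: 1.6406, K=3: 2.3105.
K = 3 is the first length at which the sum reaches 1.7500.

3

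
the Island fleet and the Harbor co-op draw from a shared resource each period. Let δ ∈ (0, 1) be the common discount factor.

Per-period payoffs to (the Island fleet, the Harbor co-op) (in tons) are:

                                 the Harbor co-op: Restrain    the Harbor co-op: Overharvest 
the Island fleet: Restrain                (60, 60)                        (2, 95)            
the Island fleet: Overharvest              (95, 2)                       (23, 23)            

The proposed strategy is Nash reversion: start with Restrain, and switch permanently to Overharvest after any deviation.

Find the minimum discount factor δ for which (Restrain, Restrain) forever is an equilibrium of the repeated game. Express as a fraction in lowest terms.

35/72

Cooperation forever yields 60 each period: 60/(1−δ).
Deviating yields 95 once, then 23 forever: 95 + 23δ/(1−δ).
No profitable deviation requires 60/(1−δ) ≥ 95 + 23δ/(1−δ).
Multiplying by (1−δ): 60 ≥ 95(1−δ) + 23δ = 95 − 72δ.
So 72δ ≥ 35, i.e. δ ≥ 35/72.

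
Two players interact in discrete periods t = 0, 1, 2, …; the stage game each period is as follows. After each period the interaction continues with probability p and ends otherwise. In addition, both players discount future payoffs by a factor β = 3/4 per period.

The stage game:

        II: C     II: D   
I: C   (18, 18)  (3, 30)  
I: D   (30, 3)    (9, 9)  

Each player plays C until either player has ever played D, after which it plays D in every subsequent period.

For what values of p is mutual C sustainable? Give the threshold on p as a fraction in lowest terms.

With continuation probability p and discount β, the effective per-period discount factor is βp.
Grim-trigger IC: βp ≥ (30−18)/(30−9) = 4/7.
So p ≥ (4/7)/(3/4) = 16/21.

16/21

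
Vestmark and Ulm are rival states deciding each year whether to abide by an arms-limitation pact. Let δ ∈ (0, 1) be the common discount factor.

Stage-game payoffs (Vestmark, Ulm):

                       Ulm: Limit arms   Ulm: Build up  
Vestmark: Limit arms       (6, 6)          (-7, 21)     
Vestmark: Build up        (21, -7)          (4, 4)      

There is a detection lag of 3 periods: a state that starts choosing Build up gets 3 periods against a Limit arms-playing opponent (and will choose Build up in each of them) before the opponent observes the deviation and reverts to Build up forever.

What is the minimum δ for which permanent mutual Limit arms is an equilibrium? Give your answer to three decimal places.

0.959

A deviator earns 21 for 3 periods, then 4 forever; cooperating earns 6 forever. Multiplying the IC by (1−δ):
6 ≥ 21(1−δ^3) + 4δ^3, so 17·δ^3 ≥ 15 and δ^3 ≥ 15/17.
δ ≥ (15/17)^(1/3) ≈ 0.959.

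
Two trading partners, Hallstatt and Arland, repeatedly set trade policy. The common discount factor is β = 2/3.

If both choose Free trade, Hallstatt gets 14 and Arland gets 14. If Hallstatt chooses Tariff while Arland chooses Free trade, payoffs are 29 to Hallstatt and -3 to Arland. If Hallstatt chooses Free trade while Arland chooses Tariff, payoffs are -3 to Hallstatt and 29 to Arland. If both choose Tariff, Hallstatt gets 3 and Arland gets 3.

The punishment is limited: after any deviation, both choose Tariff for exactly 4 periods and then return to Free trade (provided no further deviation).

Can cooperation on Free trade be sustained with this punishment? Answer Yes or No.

Comparing payoff streams over the 5 periods until play realigns: cooperate → 14(1+β+…+β^4); deviate → 29 + 3(β+…+β^4).
Cooperation is sustained iff (14−3)(β+…+β^4) ≥ 29−14.
β+…+β^4 = 2/3·(1−(2/3)^4)/(1−2/3) = 1.6049, and (29−14)/(14−3) = 1.3636.
1.6049 ≥ 1.3636, so cooperation is sustainable.

Yes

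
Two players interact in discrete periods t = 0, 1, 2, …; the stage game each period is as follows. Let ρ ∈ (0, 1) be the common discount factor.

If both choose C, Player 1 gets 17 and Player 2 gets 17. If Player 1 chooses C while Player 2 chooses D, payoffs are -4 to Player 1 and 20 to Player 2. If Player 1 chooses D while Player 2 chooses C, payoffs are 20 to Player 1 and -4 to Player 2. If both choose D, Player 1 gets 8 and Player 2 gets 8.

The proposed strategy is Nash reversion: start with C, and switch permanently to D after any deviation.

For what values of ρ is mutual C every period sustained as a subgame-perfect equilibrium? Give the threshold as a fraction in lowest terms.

17/(1−ρ) ≥ 20 + 8ρ/(1−ρ)
17 ≥ 20 − 12ρ
ρ ≥ 3/12 = 1/4.

1/4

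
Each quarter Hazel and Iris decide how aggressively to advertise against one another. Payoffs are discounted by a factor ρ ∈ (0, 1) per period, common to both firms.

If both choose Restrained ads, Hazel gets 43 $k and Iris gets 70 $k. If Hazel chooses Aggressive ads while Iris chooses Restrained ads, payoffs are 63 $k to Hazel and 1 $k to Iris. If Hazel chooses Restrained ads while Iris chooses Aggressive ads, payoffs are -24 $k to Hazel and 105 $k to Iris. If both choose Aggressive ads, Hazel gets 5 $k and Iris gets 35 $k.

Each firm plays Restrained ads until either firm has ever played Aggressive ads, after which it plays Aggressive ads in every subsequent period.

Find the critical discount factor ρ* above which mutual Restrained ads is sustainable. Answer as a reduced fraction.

1/2

Hazel's threshold: (63−43)/(63−5) = 10/29.
Iris's threshold: (105−70)/(105−35) = 1/2.
10/29 < 1/2, so Iris binds and ρ* = 1/2.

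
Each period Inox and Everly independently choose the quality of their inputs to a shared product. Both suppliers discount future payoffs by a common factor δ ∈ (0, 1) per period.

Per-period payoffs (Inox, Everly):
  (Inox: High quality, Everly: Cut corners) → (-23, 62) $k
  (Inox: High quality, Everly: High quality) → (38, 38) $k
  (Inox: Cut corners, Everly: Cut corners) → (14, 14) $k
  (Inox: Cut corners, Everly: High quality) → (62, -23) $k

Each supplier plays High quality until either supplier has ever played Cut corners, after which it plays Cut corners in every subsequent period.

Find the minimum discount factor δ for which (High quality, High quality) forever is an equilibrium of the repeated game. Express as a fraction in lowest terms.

1/2

Under grim trigger the critical discount factor is (T−C)/(T−P) with T = 62, C = 38, P = 14.
δ* = (62−38)/(62−14) = 24/48 = 1/2.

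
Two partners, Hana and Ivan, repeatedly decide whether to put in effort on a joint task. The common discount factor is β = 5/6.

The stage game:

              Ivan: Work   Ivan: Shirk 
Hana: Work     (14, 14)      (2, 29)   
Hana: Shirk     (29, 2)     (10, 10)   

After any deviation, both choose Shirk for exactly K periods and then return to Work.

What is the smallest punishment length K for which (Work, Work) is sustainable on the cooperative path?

No profitable deviation requires (14−10)(β+…+β^K) ≥ 29−14, i.e. β+…+β^K ≥ 15/4 ≈ 3.7500.
With β = 5/6, the partial sums are K=1: 0.8333, K=2: 1.5278, …, K=6: 3.3255, K=7: 3.6046, K=8: 3.8372.
K = 8 is the first length at which the sum reaches 3.7500.

8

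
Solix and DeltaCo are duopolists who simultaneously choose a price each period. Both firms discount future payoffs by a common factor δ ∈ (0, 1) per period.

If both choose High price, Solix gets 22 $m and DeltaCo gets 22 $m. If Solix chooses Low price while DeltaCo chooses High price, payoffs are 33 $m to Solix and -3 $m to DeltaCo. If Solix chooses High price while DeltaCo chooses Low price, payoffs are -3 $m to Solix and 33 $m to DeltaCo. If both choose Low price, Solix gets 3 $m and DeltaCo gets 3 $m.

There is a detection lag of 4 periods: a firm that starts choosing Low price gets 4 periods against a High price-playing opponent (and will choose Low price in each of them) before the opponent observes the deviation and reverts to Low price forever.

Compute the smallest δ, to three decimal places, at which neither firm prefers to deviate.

A deviator earns 33 for 4 periods, then 3 forever; cooperating earns 22 forever. Multiplying the IC by (1−δ):
22 ≥ 33(1−δ^4) + 3δ^4, so 30·δ^4 ≥ 11 and δ^4 ≥ 11/30.
δ ≥ (11/30)^(1/4) ≈ 0.778.

0.778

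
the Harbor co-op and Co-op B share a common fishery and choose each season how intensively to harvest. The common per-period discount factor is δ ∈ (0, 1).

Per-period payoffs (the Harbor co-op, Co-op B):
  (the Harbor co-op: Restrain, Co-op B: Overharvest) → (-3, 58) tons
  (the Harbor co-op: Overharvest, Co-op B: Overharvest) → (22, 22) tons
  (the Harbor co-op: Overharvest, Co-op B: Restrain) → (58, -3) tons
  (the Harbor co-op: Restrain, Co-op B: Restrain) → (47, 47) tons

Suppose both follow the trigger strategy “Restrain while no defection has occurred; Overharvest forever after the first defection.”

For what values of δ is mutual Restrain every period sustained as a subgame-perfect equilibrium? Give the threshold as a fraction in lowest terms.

Cooperation forever yields 47 each period: 47/(1−δ).
Deviating yields 58 once, then 22 forever: 58 + 22δ/(1−δ).
No profitable deviation requires 47/(1−δ) ≥ 58 + 22δ/(1−δ).
Multiplying by (1−δ): 47 ≥ 58(1−δ) + 22δ = 58 − 36δ.
So 36δ ≥ 11, i.e. δ ≥ 11/36.

11/36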